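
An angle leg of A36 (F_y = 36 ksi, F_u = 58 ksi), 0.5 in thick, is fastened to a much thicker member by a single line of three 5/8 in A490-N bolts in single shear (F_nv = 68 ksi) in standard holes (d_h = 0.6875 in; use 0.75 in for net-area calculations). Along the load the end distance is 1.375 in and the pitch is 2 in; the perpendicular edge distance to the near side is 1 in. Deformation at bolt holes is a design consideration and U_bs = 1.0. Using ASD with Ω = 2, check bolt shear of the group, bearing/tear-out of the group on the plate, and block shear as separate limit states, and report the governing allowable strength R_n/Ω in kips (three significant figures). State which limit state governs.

31.3 kips (bolt shear governs)

Bolt shear: A_b = π·0.625²/4 = 0.3068 in²; R_n = 68 × 0.3068 × 3 × 1 = 62.59 kips → 62.59 / 2 = 31.3 kips.
Bearing: edge l_c = 1.031, r_n = 35.89 kips; interior l_c = 1.312, r_n = 43.5 kips; R_n = 35.89 + 2·43.5 = 122.9 kips → 61.4 kips.
Block shear: A_gv = 2.688, A_nv = 1.75, A_nt = 0.3125 in²; R_n = min(0.6F_uA_nv, 0.6F_yA_gv) + U_bs·F_u·A_nt = 76.17 kips → 38.1 kips.
Bolt shear governs: 31.3 kips.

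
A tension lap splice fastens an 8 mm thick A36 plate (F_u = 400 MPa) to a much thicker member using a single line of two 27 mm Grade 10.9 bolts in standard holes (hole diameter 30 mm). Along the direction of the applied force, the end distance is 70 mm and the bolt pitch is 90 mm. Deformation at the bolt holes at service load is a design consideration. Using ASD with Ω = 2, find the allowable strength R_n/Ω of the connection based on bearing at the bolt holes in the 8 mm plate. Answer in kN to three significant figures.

207 kN

Per bolt r_n = 1.2 l_c t F_u ≤ 2.4 d t F_u; upper limit = 2.4 × 27 × 8 × 400 / 1000 = 207.4 kN.
Edge bolt: l_c = 70 − 30/2 = 55 mm → 1.2 × 55 × 8 × 400 / 1000 = 211.2 → r_n = 207.4 kN.
Interior bolts: l_c = 90 − 30 = 60 mm → 1.2 × 60 × 8 × 400 / 1000 = 230.4 → r_n = 207.4 kN.
R_n = 1 × 207.4 + 1 × 207.4 = 414.7 kN.
Allowable strength R_n/Ω = 414.7 / 2 = 207 kN.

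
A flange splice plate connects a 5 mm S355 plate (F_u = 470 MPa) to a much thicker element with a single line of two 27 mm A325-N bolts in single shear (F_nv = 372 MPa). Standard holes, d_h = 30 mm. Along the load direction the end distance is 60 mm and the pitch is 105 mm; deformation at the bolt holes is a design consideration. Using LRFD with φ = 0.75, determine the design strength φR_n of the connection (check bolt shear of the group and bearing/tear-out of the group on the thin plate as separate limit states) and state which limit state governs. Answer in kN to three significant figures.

209 kN (bearing governs)

Bolt shear: A_b = π·27²/4 = 572.6 mm²; R_n = 372 × 572.6 × 2 × 1 / 1000 = 426 kN → 0.75 × 426 = 319 kN.
Bearing (1.2 l_c t F_u ≤ 2.4 d t F_u): upper limit = 2.4·27·5·470 / 1000 = 152.3 kN.
  Edge l_c = 60 − 30/2 = 45 → r_n = 126.9 kN; interior l_c = 105 − 30 = 75 → r_n = 152.3 kN.
  R_n,bearing = 1·126.9 + 1·152.3 = 279.2 kN → 0.75 × 279.2 = 209 kN.
Bearing governs: 209 kN.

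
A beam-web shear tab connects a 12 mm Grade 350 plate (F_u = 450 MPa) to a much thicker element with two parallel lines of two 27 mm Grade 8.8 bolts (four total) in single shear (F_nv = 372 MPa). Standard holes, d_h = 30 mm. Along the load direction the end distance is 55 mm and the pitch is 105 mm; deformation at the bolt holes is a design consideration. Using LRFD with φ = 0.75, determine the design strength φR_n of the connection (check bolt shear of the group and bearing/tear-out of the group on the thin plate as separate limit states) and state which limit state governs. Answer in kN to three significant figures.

Bolt shear: A_b = π·27²/4 = 572.6 mm²; R_n = 372 × 572.6 × 4 × 1 / 1000 = 852 kN → 0.75 × 852 = 639 kN.
Bearing (1.2 l_c t F_u ≤ 2.4 d t F_u): upper limit = 2.4·27·12·450 / 1000 = 349.9 kN.
  Edge l_c = 55 − 30/2 = 40 → r_n = 259.2 kN; interior l_c = 105 − 30 = 75 → r_n = 349.9 kN.
  R_n,bearing = 2·259.2 + 2·349.9 = 1218 kN → 0.75 × 1218 = 914 kN.
Bolt shear governs: 639 kN.

639 kN (bolt shear governs)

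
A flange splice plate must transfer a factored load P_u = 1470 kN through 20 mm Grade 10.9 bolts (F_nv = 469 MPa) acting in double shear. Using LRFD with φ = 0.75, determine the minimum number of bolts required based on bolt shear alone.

7 bolts

A_b = π·20²/4 = 314.2 mm².
Per-bolt design strength φR_n = 0.75 × 469 × 314.2 × 2 / 1000 = 221 kN.
n ≥ 1470 / 221 = 6.651 → use 7 bolts.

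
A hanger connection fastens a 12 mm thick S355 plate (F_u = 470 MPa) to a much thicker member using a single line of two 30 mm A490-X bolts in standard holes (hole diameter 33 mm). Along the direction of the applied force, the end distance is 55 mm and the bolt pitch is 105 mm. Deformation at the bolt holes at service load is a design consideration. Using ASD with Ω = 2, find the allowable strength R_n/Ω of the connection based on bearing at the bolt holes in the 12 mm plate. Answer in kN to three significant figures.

333 kN

Per bolt r_n = 1.2 l_c t F_u ≤ 2.4 d t F_u; upper limit = 2.4 × 30 × 12 × 470 / 1000 = 406.1 kN.
Edge bolt: l_c = 55 − 33/2 = 38.5 mm → 1.2 × 38.5 × 12 × 470 / 1000 = 260.6 → r_n = 260.6 kN.
Interior bolts: l_c = 105 − 33 = 72 mm → 1.2 × 72 × 12 × 470 / 1000 = 487.3 → r_n = 406.1 kN.
R_n = 1 × 260.6 + 1 × 406.1 = 666.6 kN.
Allowable strength R_n/Ω = 666.6 / 2 = 333 kN.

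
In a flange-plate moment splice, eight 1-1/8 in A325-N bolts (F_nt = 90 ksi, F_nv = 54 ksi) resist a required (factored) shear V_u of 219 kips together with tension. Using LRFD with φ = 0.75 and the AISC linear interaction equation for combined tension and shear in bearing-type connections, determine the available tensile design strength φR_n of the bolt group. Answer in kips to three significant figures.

A_b = π·1.125²/4 = 0.994 in²; f_rv = 219 / (8 × 0.994) = 27.54 ksi.
F'_nt = 1.3 F_nt − (F_nt / φF_nv) f_rv = 1.3·90 − (90/(0.75·54))·27.54 = 55.8 ksi, capped at F_nt → F'_nt = 55.8 ksi.
R_n = F'_nt · A_b · n = 55.8 × 0.994 × 8 = 443.7 kips.
Design strength φR_n = 0.75 × 443.7 = 333 kips.

333 kips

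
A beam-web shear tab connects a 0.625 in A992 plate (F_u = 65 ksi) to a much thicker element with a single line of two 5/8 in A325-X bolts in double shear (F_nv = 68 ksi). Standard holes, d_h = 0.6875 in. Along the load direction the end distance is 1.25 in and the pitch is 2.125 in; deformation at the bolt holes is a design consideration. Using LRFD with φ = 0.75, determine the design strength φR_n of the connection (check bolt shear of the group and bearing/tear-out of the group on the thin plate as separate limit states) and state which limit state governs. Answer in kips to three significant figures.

62.6 kips (bolt shear governs)

Bolt shear: A_b = π·0.625²/4 = 0.3068 in²; R_n = 68 × 0.3068 × 2 × 2 = 83.45 kips → 0.75 × 83.45 = 62.6 kips.
Bearing (1.2 l_c t F_u ≤ 2.4 d t F_u): upper limit = 2.4·0.625·0.625·65 = 60.94 kips.
  Edge l_c = 1.25 − 0.6875/2 = 0.9062 → r_n = 44.18 kips; interior l_c = 2.125 − 0.6875 = 1.438 → r_n = 60.94 kips.
  R_n,bearing = 1·44.18 + 1·60.94 = 105.1 kips → 0.75 × 105.1 = 78.8 kips.
Bolt shear governs: 62.6 kips.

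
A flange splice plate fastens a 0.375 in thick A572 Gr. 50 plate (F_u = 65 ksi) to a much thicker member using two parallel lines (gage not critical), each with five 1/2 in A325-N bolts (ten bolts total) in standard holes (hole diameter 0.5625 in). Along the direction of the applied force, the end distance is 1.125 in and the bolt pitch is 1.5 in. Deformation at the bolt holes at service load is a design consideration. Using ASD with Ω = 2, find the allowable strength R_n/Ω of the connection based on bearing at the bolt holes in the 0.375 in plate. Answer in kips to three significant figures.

134 kips

Per bolt r_n = 1.2 l_c t F_u ≤ 2.4 d t F_u; upper limit = 2.4 × 0.5 × 0.375 × 65 = 29.25 kips.
Edge bolt: l_c = 1.125 − 0.5625/2 = 0.8438 in → 1.2 × 0.8438 × 0.375 × 65 = 24.68 → r_n = 24.68 kips.
Interior bolts: l_c = 1.5 − 0.5625 = 0.9375 in → 1.2 × 0.9375 × 0.375 × 65 = 27.42 → r_n = 27.42 kips.
R_n = 2 × 24.68 + 8 × 27.42 = 268.7 kips.
Allowable strength R_n/Ω = 268.7 / 2 = 134 kips.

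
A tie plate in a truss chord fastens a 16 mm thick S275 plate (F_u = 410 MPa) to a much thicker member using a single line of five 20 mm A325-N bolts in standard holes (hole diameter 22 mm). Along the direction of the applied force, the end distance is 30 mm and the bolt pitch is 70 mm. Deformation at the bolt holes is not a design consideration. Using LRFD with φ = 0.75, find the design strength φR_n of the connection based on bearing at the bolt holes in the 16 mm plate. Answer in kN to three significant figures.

1320 kN

Per bolt r_n = 1.5 l_c t F_u ≤ 3.0 d t F_u; upper limit = 3.0 × 20 × 16 × 410 / 1000 = 393.6 kN.
Edge bolt: l_c = 30 − 22/2 = 19 mm → 1.5 × 19 × 16 × 410 / 1000 = 187 → r_n = 187 kN.
Interior bolts: l_c = 70 − 22 = 48 mm → 1.5 × 48 × 16 × 410 / 1000 = 472.3 → r_n = 393.6 kN.
R_n = 1 × 187 + 4 × 393.6 = 1761 kN.
Design strength φR_n = 0.75 × 1761 = 1320 kN.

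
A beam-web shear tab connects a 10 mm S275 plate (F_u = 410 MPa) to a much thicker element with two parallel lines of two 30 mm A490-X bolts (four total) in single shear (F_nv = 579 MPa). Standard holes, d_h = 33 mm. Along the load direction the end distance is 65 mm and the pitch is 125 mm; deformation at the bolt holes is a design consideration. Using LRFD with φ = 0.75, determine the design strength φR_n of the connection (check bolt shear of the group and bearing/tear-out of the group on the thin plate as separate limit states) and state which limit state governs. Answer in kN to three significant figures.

Bolt shear: A_b = π·30²/4 = 706.9 mm²; R_n = 579 × 706.9 × 4 × 1 / 1000 = 1637 kN → 0.75 × 1637 = 1230 kN.
Bearing (1.2 l_c t F_u ≤ 2.4 d t F_u): upper limit = 2.4·30·10·410 / 1000 = 295.2 kN.
  Edge l_c = 65 − 33/2 = 48.5 → r_n = 238.6 kN; interior l_c = 125 − 33 = 92 → r_n = 295.2 kN.
  R_n,bearing = 2·238.6 + 2·295.2 = 1068 kN → 0.75 × 1068 = 801 kN.
Bearing governs: 801 kN.

801 kN (bearing governs)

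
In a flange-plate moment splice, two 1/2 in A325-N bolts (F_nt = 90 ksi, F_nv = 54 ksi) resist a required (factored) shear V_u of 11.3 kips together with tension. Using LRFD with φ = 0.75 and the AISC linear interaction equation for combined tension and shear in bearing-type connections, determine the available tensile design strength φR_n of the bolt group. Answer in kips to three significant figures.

15.6 kips

A_b = π·0.5²/4 = 0.1963 in²; f_rv = 11.3 / (2 × 0.1963) = 28.78 ksi.
F'_nt = 1.3 F_nt − (F_nt / φF_nv) f_rv = 1.3·90 − (90/(0.75·54))·28.78 = 53.06 ksi, capped at F_nt → F'_nt = 53.06 ksi.
R_n = F'_nt · A_b · n = 53.06 × 0.1963 × 2 = 20.83 kips.
Design strength φR_n = 0.75 × 20.83 = 15.6 kips.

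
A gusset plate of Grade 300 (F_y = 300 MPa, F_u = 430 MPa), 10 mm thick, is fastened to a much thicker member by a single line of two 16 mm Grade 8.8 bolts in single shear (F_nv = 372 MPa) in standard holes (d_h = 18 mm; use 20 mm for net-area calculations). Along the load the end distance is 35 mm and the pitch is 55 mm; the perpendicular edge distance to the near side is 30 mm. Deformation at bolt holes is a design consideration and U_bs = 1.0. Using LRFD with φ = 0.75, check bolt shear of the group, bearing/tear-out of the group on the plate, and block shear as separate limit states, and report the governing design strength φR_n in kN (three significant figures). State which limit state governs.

Bolt shear: A_b = π·16²/4 = 201.1 mm²; R_n = 372 × 201.1 × 2 × 1 / 1000 = 149.6 kN → 0.75 × 149.6 = 112 kN.
Bearing: edge l_c = 26, r_n = 134.2 kN; interior l_c = 37, r_n = 165.1 kN; R_n = 134.2 + 1·165.1 = 299.3 kN → 224 kN.
Block shear: A_gv = 900, A_nv = 600, A_nt = 200 mm²; R_n = min(0.6F_uA_nv, 0.6F_yA_gv) + U_bs·F_u·A_nt = 240.8 kN → 181 kN.
Bolt shear governs: 112 kN.

112 kN (bolt shear governs)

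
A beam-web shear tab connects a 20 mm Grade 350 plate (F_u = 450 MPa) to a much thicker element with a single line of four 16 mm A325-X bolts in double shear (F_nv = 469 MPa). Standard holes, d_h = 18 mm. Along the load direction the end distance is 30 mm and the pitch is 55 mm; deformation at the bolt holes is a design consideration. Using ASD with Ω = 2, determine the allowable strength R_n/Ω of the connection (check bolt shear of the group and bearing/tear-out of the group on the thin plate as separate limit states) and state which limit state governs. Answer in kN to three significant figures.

377 kN (bolt shear governs)

Bolt shear: A_b = π·16²/4 = 201.1 mm²; R_n = 469 × 201.1 × 4 × 2 / 1000 = 754.4 kN → 754.4 / 2 = 377 kN.
Bearing (1.2 l_c t F_u ≤ 2.4 d t F_u): upper limit = 2.4·16·20·450 / 1000 = 345.6 kN.
  Edge l_c = 30 − 18/2 = 21 → r_n = 226.8 kN; interior l_c = 55 − 18 = 37 → r_n = 345.6 kN.
  R_n,bearing = 1·226.8 + 3·345.6 = 1264 kN → 1264 / 2 = 632 kN.
Bolt shear governs: 377 kN.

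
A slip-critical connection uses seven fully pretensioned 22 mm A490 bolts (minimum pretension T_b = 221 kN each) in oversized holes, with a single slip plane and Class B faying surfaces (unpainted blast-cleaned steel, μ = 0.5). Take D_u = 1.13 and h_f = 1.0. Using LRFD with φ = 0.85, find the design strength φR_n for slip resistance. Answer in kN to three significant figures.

R_n = μ · D_u · h_f · T_b · n_s · n_b = 0.5 × 1.13 × 1.0 × 221 × 1 × 7 = 874.1 kN.
Design strength φR_n = 0.85 × 874.1 = 743 kN.

743 kN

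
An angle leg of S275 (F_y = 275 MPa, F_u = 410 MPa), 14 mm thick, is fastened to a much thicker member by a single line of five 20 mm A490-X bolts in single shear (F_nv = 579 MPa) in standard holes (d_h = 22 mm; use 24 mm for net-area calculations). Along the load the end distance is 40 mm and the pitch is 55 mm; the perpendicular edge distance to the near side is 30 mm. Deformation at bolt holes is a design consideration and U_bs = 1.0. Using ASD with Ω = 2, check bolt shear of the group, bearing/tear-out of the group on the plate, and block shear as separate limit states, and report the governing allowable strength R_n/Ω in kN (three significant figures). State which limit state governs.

313 kN (block shear governs)

Bolt shear: A_b = π·20²/4 = 314.2 mm²; R_n = 579 × 314.2 × 5 × 1 / 1000 = 909.5 kN → 909.5 / 2 = 455 kN.
Bearing: edge l_c = 29, r_n = 199.8 kN; interior l_c = 33, r_n = 227.3 kN; R_n = 199.8 + 4·227.3 = 1109 kN → 554 kN.
Block shear: A_gv = 3640, A_nv = 2128, A_nt = 252 mm²; R_n = min(0.6F_uA_nv, 0.6F_yA_gv) + U_bs·F_u·A_nt = 626.8 kN → 313 kN.
Block shear governs: 313 kN.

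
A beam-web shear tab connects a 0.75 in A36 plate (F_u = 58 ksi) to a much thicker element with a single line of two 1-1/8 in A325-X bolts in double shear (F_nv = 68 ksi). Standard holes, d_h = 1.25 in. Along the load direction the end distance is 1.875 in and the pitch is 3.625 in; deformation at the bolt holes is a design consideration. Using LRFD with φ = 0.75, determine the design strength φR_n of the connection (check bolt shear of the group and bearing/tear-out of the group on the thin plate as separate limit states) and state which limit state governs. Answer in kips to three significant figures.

137 kips (bearing governs)

Bolt shear: A_b = π·1.125²/4 = 0.994 in²; R_n = 68 × 0.994 × 2 × 2 = 270.4 kips → 0.75 × 270.4 = 203 kips.
Bearing (1.2 l_c t F_u ≤ 2.4 d t F_u): upper limit = 2.4·1.125·0.75·58 = 117.4 kips.
  Edge l_c = 1.875 − 1.25/2 = 1.25 → r_n = 65.25 kips; interior l_c = 3.625 − 1.25 = 2.375 → r_n = 117.4 kips.
  R_n,bearing = 1·65.25 + 1·117.4 = 182.7 kips → 0.75 × 182.7 = 137 kips.
Bearing governs: 137 kips.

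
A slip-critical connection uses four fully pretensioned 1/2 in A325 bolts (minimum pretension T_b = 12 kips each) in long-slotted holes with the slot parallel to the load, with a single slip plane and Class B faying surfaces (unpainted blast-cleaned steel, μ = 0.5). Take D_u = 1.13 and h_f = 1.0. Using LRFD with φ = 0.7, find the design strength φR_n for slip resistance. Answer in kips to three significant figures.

19 kips

R_n = μ · D_u · h_f · T_b · n_s · n_b = 0.5 × 1.13 × 1.0 × 12 × 1 × 4 = 27.12 kips.
Design strength φR_n = 0.7 × 27.12 = 19 kips.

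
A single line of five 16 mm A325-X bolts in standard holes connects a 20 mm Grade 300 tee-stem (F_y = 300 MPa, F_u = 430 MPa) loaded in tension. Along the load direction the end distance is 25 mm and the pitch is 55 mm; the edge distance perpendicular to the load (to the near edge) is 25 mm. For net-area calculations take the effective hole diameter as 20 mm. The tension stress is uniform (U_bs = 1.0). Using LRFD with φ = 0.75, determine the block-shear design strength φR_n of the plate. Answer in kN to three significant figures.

697 kN

Shear plane L_v = 25 + 4·55 = 245 mm; A_gv = 245 × 20 = 4900 mm².
A_nv = (245 − 4.5·20) × 20 = 3100 mm².
A_nt = (25 − 0.5·20) × 20 = 300 mm².
0.6 F_u A_nv = 799.8 kN; 0.6 F_y A_gv = 882 kN → shear rupture governs the shear term.
R_n = 799.8 + 1.0 × 430 × 300 / 1000 = 928.8 kN.
Design strength φR_n = 0.75 × 928.8 = 697 kN.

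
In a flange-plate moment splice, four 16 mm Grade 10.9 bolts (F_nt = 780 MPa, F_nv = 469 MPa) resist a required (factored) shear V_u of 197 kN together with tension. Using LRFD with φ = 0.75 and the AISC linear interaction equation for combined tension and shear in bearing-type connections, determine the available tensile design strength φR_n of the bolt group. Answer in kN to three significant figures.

A_b = π·16²/4 = 201.1 mm²; f_rv = 197 × 1000 / (4 × 201.1) = 244.9 MPa.
F'_nt = 1.3 F_nt − (F_nt / φF_nv) f_rv = 1.3·780 − (780/(0.75·469))·244.9 = 470.8 MPa, capped at F_nt → F'_nt = 470.8 MPa.
R_n = F'_nt · A_b · n = 470.8 × 201.1 × 4 / 1000 = 378.7 kN.
Design strength φR_n = 0.75 × 378.7 = 284 kN.

284 kN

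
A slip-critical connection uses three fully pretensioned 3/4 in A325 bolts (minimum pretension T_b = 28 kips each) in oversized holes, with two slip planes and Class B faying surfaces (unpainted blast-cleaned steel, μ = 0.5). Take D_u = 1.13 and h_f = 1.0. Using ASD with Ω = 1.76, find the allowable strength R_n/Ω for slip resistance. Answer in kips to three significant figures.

53.9 kips

R_n = μ · D_u · h_f · T_b · n_s · n_b = 0.5 × 1.13 × 1.0 × 28 × 2 × 3 = 94.92 kips.
Allowable strength R_n/Ω = 94.92 / 1.76 = 53.9 kips.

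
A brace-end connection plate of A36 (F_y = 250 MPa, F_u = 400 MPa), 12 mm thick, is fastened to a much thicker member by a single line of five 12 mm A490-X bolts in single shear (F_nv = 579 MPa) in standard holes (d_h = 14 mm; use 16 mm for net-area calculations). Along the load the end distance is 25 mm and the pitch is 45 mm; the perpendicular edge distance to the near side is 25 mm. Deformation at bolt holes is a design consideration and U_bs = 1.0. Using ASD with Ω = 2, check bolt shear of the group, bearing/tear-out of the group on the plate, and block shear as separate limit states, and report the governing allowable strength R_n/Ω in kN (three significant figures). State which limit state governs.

164 kN (bolt shear governs)

Bolt shear: A_b = π·12²/4 = 113.1 mm²; R_n = 579 × 113.1 × 5 × 1 / 1000 = 327.4 kN → 327.4 / 2 = 164 kN.
Bearing: edge l_c = 18, r_n = 103.7 kN; interior l_c = 31, r_n = 138.2 kN; R_n = 103.7 + 4·138.2 = 656.6 kN → 328 kN.
Block shear: A_gv = 2460, A_nv = 1596, A_nt = 204 mm²; R_n = min(0.6F_uA_nv, 0.6F_yA_gv) + U_bs·F_u·A_nt = 450.6 kN → 225 kN.
Bolt shear governs: 164 kN.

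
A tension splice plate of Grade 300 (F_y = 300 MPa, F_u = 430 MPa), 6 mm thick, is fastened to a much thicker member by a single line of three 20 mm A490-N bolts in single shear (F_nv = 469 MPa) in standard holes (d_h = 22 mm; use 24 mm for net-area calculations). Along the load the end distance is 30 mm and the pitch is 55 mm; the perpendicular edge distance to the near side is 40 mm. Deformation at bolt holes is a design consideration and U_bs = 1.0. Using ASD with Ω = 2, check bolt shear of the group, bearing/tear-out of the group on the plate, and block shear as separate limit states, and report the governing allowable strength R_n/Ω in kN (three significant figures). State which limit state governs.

98 kN (block shear governs)

Bolt shear: A_b = π·20²/4 = 314.2 mm²; R_n = 469 × 314.2 × 3 × 1 / 1000 = 442 kN → 442 / 2 = 221 kN.
Bearing: edge l_c = 19, r_n = 58.82 kN; interior l_c = 33, r_n = 102.2 kN; R_n = 58.82 + 2·102.2 = 263.2 kN → 132 kN.
Block shear: A_gv = 840, A_nv = 480, A_nt = 168 mm²; R_n = min(0.6F_uA_nv, 0.6F_yA_gv) + U_bs·F_u·A_nt = 196.1 kN → 98 kN.
Block shear governs: 98 kN.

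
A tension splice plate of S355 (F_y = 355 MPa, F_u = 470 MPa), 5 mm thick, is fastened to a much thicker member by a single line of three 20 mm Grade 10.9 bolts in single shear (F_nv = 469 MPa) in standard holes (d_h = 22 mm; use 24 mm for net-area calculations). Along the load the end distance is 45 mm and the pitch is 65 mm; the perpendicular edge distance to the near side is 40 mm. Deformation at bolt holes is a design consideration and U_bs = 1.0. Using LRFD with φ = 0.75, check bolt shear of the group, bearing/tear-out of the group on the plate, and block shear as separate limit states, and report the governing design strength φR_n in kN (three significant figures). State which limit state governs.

Bolt shear: A_b = π·20²/4 = 314.2 mm²; R_n = 469 × 314.2 × 3 × 1 / 1000 = 442 kN → 0.75 × 442 = 332 kN.
Bearing: edge l_c = 34, r_n = 95.88 kN; interior l_c = 43, r_n = 112.8 kN; R_n = 95.88 + 2·112.8 = 321.5 kN → 241 kN.
Block shear: A_gv = 875, A_nv = 575, A_nt = 140 mm²; R_n = min(0.6F_uA_nv, 0.6F_yA_gv) + U_bs·F_u·A_nt = 228 kN → 171 kN.
Block shear governs: 171 kN.

171 kN (block shear governs)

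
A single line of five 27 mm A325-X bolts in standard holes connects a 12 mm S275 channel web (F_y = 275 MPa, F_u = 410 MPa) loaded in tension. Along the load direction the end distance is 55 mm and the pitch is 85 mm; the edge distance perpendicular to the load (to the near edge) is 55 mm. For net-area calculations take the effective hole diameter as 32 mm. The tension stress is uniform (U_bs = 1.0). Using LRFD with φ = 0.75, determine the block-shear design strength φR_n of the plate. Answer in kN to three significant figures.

700 kN

Shear plane L_v = 55 + 4·85 = 395 mm; A_gv = 395 × 12 = 4740 mm².
A_nv = (395 − 4.5·32) × 12 = 3012 mm².
A_nt = (55 − 0.5·32) × 12 = 468 mm².
0.6 F_u A_nv = 741 kN; 0.6 F_y A_gv = 782.1 kN → shear rupture governs the shear term.
R_n = 741 + 1.0 × 410 × 468 / 1000 = 932.8 kN.
Design strength φR_n = 0.75 × 932.8 = 700 kN.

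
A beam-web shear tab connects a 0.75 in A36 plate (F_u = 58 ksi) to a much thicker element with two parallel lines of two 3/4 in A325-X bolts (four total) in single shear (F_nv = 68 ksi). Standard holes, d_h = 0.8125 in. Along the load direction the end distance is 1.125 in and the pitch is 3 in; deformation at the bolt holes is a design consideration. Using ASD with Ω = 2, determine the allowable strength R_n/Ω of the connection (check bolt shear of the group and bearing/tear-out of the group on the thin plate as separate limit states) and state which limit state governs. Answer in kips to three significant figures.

60.1 kips (bolt shear governs)

Bolt shear: A_b = π·0.75²/4 = 0.4418 in²; R_n = 68 × 0.4418 × 4 × 1 = 120.2 kips → 120.2 / 2 = 60.1 kips.
Bearing (1.2 l_c t F_u ≤ 2.4 d t F_u): upper limit = 2.4·0.75·0.75·58 = 78.3 kips.
  Edge l_c = 1.125 − 0.8125/2 = 0.7188 → r_n = 37.52 kips; interior l_c = 3 − 0.8125 = 2.188 → r_n = 78.3 kips.
  R_n,bearing = 2·37.52 + 2·78.3 = 231.6 kips → 231.6 / 2 = 116 kips.
Bolt shear governs: 60.1 kips.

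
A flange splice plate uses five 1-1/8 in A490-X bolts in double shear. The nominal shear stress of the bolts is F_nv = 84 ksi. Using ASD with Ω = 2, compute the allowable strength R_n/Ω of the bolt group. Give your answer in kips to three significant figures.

A_b = π × 1.125² / 4 = 0.994 in².
R_n = F_nv · A_b · n · n_s = 84 × 0.994 × 5 × 2 = 835 kips.
Allowable strength R_n/Ω = 835 / 2 = 417 kips.

417 kips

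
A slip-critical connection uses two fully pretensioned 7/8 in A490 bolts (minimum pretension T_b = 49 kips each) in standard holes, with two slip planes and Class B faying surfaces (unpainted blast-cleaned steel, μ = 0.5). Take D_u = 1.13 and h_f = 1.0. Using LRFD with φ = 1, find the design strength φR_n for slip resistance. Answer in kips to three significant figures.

111 kips

R_n = μ · D_u · h_f · T_b · n_s · n_b = 0.5 × 1.13 × 1.0 × 49 × 2 × 2 = 110.7 kips.
Design strength φR_n = 1 × 110.7 = 111 kips.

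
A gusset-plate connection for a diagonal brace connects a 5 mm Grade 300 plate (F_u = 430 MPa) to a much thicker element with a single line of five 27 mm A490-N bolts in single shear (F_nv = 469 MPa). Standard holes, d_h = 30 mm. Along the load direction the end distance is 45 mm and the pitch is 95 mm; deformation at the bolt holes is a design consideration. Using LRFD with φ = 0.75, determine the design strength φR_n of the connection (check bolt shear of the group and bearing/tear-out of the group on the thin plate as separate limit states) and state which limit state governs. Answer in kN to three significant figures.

Bolt shear: A_b = π·27²/4 = 572.6 mm²; R_n = 469 × 572.6 × 5 × 1 / 1000 = 1343 kN → 0.75 × 1343 = 1010 kN.
Bearing (1.2 l_c t F_u ≤ 2.4 d t F_u): upper limit = 2.4·27·5·430 / 1000 = 139.3 kN.
  Edge l_c = 45 − 30/2 = 30 → r_n = 77.4 kN; interior l_c = 95 − 30 = 65 → r_n = 139.3 kN.
  R_n,bearing = 1·77.4 + 4·139.3 = 634.7 kN → 0.75 × 634.7 = 476 kN.
Bearing governs: 476 kN.

476 kN (bearing governs)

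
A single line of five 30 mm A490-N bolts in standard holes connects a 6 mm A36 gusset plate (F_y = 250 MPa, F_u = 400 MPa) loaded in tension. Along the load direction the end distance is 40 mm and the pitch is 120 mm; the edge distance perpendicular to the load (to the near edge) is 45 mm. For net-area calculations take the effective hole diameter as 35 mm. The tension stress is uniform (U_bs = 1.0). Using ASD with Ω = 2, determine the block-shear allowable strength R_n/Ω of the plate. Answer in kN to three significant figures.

Shear plane L_v = 40 + 4·120 = 520 mm; A_gv = 520 × 6 = 3120 mm².
A_nv = (520 − 4.5·35) × 6 = 2175 mm².
A_nt = (45 − 0.5·35) × 6 = 165 mm².
0.6 F_u A_nv = 522 kN; 0.6 F_y A_gv = 468 kN → shear yielding governs the shear term.
R_n = 468 + 1.0 × 400 × 165 / 1000 = 534 kN.
Allowable strength R_n/Ω = 534 / 2 = 267 kN.

267 kN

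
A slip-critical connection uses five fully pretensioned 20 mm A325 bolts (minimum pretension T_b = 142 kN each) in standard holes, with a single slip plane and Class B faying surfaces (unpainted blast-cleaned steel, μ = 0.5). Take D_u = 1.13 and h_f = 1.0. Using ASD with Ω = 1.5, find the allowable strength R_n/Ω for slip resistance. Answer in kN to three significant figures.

267 kN

R_n = μ · D_u · h_f · T_b · n_s · n_b = 0.5 × 1.13 × 1.0 × 142 × 1 × 5 = 401.1 kN.
Allowable strength R_n/Ω = 401.1 / 1.5 = 267 kN.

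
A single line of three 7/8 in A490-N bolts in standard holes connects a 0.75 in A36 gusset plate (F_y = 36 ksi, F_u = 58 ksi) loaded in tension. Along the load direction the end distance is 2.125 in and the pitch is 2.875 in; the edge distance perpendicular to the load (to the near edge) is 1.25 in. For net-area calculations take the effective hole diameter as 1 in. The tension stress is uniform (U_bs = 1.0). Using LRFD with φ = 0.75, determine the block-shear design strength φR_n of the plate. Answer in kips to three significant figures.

120 kips

Shear plane L_v = 2.125 + 2·2.875 = 7.875 in; A_gv = 7.875 × 0.75 = 5.906 in².
A_nv = (7.875 − 2.5·1) × 0.75 = 4.031 in².
A_nt = (1.25 − 0.5·1) × 0.75 = 0.5625 in².
0.6 F_u A_nv = 140.3 kips; 0.6 F_y A_gv = 127.6 kips → shear yielding governs the shear term.
R_n = 127.6 + 1.0 × 58 × 0.5625 = 160.2 kips.
Design strength φR_n = 0.75 × 160.2 = 120 kips.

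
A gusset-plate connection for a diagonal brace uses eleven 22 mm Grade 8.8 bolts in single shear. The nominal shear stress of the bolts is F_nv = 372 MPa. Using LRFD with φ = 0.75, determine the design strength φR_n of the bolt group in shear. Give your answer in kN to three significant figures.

1170 kN

A_b = π × 22² / 4 = 380.1 mm².
R_n = F_nv · A_b · n · n_s = 372 × 380.1 × 11 × 1 / 1000 = 1556 kN.
Design strength φR_n = 0.75 × 1556 = 1170 kN.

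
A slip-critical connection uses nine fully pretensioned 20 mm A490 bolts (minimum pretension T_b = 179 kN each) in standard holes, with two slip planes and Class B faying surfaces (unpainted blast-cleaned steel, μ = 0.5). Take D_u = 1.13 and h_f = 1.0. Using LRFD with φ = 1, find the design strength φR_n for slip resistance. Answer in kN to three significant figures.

R_n = μ · D_u · h_f · T_b · n_s · n_b = 0.5 × 1.13 × 1.0 × 179 × 2 × 9 = 1820 kN.
Design strength φR_n = 1 × 1820 = 1820 kN.

1820 kN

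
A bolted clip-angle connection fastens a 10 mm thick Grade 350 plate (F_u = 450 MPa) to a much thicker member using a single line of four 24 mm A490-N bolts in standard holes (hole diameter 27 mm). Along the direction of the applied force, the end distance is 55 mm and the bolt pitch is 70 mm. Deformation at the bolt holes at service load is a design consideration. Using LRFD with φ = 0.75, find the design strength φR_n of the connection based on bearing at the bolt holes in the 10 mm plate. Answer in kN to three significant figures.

691 kN

Per bolt r_n = 1.2 l_c t F_u ≤ 2.4 d t F_u; upper limit = 2.4 × 24 × 10 × 450 / 1000 = 259.2 kN.
Edge bolt: l_c = 55 − 27/2 = 41.5 mm → 1.2 × 41.5 × 10 × 450 / 1000 = 224.1 → r_n = 224.1 kN.
Interior bolts: l_c = 70 − 27 = 43 mm → 1.2 × 43 × 10 × 450 / 1000 = 232.2 → r_n = 232.2 kN.
R_n = 1 × 224.1 + 3 × 232.2 = 920.7 kN.
Design strength φR_n = 0.75 × 920.7 = 691 kN.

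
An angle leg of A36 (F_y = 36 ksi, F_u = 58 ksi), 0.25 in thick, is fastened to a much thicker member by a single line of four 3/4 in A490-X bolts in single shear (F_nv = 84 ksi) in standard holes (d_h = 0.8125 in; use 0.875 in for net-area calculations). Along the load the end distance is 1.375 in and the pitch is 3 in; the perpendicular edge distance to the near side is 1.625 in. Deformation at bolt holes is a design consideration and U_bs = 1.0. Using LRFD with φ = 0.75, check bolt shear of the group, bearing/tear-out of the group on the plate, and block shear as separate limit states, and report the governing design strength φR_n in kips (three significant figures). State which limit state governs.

54.9 kips (block shear governs)

Bolt shear: A_b = π·0.75²/4 = 0.4418 in²; R_n = 84 × 0.4418 × 4 × 1 = 148.4 kips → 0.75 × 148.4 = 111 kips.
Bearing: edge l_c = 0.9688, r_n = 16.86 kips; interior l_c = 2.188, r_n = 26.1 kips; R_n = 16.86 + 3·26.1 = 95.16 kips → 71.4 kips.
Block shear: A_gv = 2.594, A_nv = 1.828, A_nt = 0.2969 in²; R_n = min(0.6F_uA_nv, 0.6F_yA_gv) + U_bs·F_u·A_nt = 73.24 kips → 54.9 kips.
Block shear governs: 54.9 kips.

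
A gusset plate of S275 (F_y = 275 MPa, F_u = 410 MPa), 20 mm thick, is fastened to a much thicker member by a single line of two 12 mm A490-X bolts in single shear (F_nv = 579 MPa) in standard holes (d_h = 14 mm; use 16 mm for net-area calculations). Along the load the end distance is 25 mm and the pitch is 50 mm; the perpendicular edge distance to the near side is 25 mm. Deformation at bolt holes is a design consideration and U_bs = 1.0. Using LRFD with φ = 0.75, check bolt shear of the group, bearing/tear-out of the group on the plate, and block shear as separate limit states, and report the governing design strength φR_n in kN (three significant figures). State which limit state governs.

Bolt shear: A_b = π·12²/4 = 113.1 mm²; R_n = 579 × 113.1 × 2 × 1 / 1000 = 131 kN → 0.75 × 131 = 98.2 kN.
Bearing: edge l_c = 18, r_n = 177.1 kN; interior l_c = 36, r_n = 236.2 kN; R_n = 177.1 + 1·236.2 = 413.3 kN → 310 kN.
Block shear: A_gv = 1500, A_nv = 1020, A_nt = 340 mm²; R_n = min(0.6F_uA_nv, 0.6F_yA_gv) + U_bs·F_u·A_nt = 386.9 kN → 290 kN.
Bolt shear governs: 98.2 kN.

98.2 kN (bolt shear governs)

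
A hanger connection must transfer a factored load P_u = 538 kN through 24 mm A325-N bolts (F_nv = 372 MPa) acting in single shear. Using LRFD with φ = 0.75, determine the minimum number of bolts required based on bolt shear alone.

5 bolts

A_b = π·24²/4 = 452.4 mm².
Per-bolt design strength φR_n = 0.75 × 372 × 452.4 × 1 / 1000 = 126.2 kN.
n ≥ 538 / 126.2 = 4.263 → use 5 bolts.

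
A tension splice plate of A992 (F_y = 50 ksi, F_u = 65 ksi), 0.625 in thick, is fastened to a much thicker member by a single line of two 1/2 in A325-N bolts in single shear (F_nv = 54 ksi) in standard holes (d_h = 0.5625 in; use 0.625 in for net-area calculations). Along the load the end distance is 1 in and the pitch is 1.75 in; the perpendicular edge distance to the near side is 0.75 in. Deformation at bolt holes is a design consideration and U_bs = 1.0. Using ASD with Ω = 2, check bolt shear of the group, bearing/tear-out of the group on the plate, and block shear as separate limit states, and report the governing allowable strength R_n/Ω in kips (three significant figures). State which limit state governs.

10.6 kips (bolt shear governs)

Bolt shear: A_b = π·0.5²/4 = 0.1963 in²; R_n = 54 × 0.1963 × 2 × 1 = 21.21 kips → 21.21 / 2 = 10.6 kips.
Bearing: edge l_c = 0.7188, r_n = 35.04 kips; interior l_c = 1.188, r_n = 48.75 kips; R_n = 35.04 + 1·48.75 = 83.79 kips → 41.9 kips.
Block shear: A_gv = 1.719, A_nv = 1.133, A_nt = 0.2734 in²; R_n = min(0.6F_uA_nv, 0.6F_yA_gv) + U_bs·F_u·A_nt = 61.95 kips → 31 kips.
Bolt shear governs: 10.6 kips.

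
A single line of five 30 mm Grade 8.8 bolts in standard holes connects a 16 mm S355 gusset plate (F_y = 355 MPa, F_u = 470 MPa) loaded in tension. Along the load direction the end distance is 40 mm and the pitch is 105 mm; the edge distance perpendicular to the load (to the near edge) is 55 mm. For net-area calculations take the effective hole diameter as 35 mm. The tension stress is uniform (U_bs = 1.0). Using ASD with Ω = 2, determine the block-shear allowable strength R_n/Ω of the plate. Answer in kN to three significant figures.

Shear plane L_v = 40 + 4·105 = 460 mm; A_gv = 460 × 16 = 7360 mm².
A_nv = (460 − 4.5·35) × 16 = 4840 mm².
A_nt = (55 − 0.5·35) × 16 = 600 mm².
0.6 F_u A_nv = 1365 kN; 0.6 F_y A_gv = 1568 kN → shear rupture governs the shear term.
R_n = 1365 + 1.0 × 470 × 600 / 1000 = 1647 kN.
Allowable strength R_n/Ω = 1647 / 2 = 823 kN.

823 kN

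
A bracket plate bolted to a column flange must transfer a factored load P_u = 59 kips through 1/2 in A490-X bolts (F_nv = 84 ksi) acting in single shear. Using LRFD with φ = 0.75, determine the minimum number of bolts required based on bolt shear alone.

A_b = π·0.5²/4 = 0.1963 in².
Per-bolt design strength φR_n = 0.75 × 84 × 0.1963 × 1 = 12.37 kips.
n ≥ 59 / 12.37 = 4.77 → use 5 bolts.

5 bolts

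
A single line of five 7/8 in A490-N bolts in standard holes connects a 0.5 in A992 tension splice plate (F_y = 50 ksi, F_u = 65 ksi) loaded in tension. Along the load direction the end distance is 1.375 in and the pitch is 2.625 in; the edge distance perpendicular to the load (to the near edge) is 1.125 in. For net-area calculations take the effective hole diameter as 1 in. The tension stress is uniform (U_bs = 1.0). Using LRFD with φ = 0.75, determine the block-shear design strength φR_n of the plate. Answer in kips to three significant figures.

123 kips

Shear plane L_v = 1.375 + 4·2.625 = 11.88 in; A_gv = 11.88 × 0.5 = 5.938 in².
A_nv = (11.88 − 4.5·1) × 0.5 = 3.688 in².
A_nt = (1.125 − 0.5·1) × 0.5 = 0.3125 in².
0.6 F_u A_nv = 143.8 kips; 0.6 F_y A_gv = 178.1 kips → shear rupture governs the shear term.
R_n = 143.8 + 1.0 × 65 × 0.3125 = 164.1 kips.
Design strength φR_n = 0.75 × 164.1 = 123 kips.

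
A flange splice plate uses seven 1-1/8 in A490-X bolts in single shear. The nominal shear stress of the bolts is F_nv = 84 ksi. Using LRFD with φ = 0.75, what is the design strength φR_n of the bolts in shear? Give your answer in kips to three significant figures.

438 kips

A_b = π × 1.125² / 4 = 0.994 in².
R_n = F_nv · A_b · n · n_s = 84 × 0.994 × 7 × 1 = 584.5 kips.
Design strength φR_n = 0.75 × 584.5 = 438 kips.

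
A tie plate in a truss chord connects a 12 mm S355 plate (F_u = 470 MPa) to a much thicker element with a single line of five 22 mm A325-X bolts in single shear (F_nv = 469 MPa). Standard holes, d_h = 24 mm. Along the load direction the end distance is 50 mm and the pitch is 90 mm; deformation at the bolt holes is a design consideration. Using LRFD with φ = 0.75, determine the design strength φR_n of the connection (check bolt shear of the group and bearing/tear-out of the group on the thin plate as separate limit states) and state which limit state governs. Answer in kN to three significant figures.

Bolt shear: A_b = π·22²/4 = 380.1 mm²; R_n = 469 × 380.1 × 5 × 1 / 1000 = 891.4 kN → 0.75 × 891.4 = 669 kN.
Bearing (1.2 l_c t F_u ≤ 2.4 d t F_u): upper limit = 2.4·22·12·470 / 1000 = 297.8 kN.
  Edge l_c = 50 − 24/2 = 38 → r_n = 257.2 kN; interior l_c = 90 − 24 = 66 → r_n = 297.8 kN.
  R_n,bearing = 1·257.2 + 4·297.8 = 1448 kN → 0.75 × 1448 = 1090 kN.
Bolt shear governs: 669 kN.

669 kN (bolt shear governs)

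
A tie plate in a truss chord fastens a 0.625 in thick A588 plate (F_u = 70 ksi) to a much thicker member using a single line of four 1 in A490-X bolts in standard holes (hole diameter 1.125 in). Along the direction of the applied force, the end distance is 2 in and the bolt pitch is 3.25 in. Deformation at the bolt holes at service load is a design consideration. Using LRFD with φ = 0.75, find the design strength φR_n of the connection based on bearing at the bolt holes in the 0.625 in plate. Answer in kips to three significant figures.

Per bolt r_n = 1.2 l_c t F_u ≤ 2.4 d t F_u; upper limit = 2.4 × 1 × 0.625 × 70 = 105 kips.
Edge bolt: l_c = 2 − 1.125/2 = 1.438 in → 1.2 × 1.438 × 0.625 × 70 = 75.47 → r_n = 75.47 kips.
Interior bolts: l_c = 3.25 − 1.125 = 2.125 in → 1.2 × 2.125 × 0.625 × 70 = 111.6 → r_n = 105 kips.
R_n = 1 × 75.47 + 3 × 105 = 390.5 kips.
Design strength φR_n = 0.75 × 390.5 = 293 kips.

293 kips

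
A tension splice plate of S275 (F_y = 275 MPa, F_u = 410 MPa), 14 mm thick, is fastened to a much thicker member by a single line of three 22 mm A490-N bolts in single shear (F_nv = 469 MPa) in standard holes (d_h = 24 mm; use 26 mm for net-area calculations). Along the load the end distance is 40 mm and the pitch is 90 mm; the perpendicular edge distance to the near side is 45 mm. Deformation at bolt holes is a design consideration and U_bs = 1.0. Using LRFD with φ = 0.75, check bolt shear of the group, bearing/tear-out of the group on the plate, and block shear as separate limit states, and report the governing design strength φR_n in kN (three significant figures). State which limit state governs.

401 kN (bolt shear governs)

Bolt shear: A_b = π·22²/4 = 380.1 mm²; R_n = 469 × 380.1 × 3 × 1 / 1000 = 534.8 kN → 0.75 × 534.8 = 401 kN.
Bearing: edge l_c = 28, r_n = 192.9 kN; interior l_c = 66, r_n = 303.1 kN; R_n = 192.9 + 2·303.1 = 799 kN → 599 kN.
Block shear: A_gv = 3080, A_nv = 2170, A_nt = 448 mm²; R_n = min(0.6F_uA_nv, 0.6F_yA_gv) + U_bs·F_u·A_nt = 691.9 kN → 519 kN.
Bolt shear governs: 401 kN.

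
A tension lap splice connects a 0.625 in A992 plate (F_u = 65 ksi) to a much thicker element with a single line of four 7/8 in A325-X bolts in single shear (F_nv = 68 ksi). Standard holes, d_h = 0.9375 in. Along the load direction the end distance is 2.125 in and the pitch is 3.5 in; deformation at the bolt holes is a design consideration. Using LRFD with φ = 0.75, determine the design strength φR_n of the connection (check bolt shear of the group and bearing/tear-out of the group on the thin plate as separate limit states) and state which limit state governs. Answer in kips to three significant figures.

Bolt shear: A_b = π·0.875²/4 = 0.6013 in²; R_n = 68 × 0.6013 × 4 × 1 = 163.6 kips → 0.75 × 163.6 = 123 kips.
Bearing (1.2 l_c t F_u ≤ 2.4 d t F_u): upper limit = 2.4·0.875·0.625·65 = 85.31 kips.
  Edge l_c = 2.125 − 0.9375/2 = 1.656 → r_n = 80.74 kips; interior l_c = 3.5 − 0.9375 = 2.562 → r_n = 85.31 kips.
  R_n,bearing = 1·80.74 + 3·85.31 = 336.7 kips → 0.75 × 336.7 = 253 kips.
Bolt shear governs: 123 kips.

123 kips (bolt shear governs)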